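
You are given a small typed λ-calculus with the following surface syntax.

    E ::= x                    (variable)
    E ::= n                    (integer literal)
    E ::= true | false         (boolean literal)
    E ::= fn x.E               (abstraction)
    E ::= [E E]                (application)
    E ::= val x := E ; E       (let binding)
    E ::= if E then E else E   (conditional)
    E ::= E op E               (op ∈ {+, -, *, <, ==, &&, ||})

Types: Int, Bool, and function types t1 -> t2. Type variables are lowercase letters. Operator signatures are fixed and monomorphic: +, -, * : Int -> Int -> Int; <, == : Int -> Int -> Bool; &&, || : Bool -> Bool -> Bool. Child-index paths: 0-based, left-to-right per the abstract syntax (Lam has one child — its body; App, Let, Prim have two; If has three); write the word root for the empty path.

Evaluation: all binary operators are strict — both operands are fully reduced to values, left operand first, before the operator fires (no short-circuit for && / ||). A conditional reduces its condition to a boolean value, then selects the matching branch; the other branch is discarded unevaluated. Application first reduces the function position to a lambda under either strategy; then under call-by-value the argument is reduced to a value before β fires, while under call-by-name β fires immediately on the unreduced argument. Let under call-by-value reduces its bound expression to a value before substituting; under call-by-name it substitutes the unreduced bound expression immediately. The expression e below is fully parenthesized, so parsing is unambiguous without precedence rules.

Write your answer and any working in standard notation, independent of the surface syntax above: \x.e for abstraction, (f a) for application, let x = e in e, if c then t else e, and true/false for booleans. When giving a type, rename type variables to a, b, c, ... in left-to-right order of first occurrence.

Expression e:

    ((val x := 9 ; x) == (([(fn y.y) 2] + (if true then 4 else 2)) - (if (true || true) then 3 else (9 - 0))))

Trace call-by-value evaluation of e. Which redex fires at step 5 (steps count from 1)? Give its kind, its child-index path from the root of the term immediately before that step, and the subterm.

Derivation:
step 0: ((let x = 9 in x) == ((((\y.y) 2) + (if true then 4 else 2)) - (if (true || true) then 3 else (9 - 0))))
step 1: [let@0] (9 == ((((\y.y) 2) + (if true then 4 else 2)) - (if (true || true) then 3 else (9 - 0))))
step 2: [beta@1.0.0] (9 == ((2 + (if true then 4 else 2)) - (if (true || true) then 3 else (9 - 0))))
step 3: [if@1.0.1] (9 == ((2 + 4) - (if (true || true) then 3 else (9 - 0))))
step 4: [delta@1.0] (9 == (6 - (if (true || true) then 3 else (9 - 0))))
step 5: [delta@1.1.0] (9 == (6 - (if true then 3 else (9 - 0))))

Answer: delta at 1.1.0 : (true || true)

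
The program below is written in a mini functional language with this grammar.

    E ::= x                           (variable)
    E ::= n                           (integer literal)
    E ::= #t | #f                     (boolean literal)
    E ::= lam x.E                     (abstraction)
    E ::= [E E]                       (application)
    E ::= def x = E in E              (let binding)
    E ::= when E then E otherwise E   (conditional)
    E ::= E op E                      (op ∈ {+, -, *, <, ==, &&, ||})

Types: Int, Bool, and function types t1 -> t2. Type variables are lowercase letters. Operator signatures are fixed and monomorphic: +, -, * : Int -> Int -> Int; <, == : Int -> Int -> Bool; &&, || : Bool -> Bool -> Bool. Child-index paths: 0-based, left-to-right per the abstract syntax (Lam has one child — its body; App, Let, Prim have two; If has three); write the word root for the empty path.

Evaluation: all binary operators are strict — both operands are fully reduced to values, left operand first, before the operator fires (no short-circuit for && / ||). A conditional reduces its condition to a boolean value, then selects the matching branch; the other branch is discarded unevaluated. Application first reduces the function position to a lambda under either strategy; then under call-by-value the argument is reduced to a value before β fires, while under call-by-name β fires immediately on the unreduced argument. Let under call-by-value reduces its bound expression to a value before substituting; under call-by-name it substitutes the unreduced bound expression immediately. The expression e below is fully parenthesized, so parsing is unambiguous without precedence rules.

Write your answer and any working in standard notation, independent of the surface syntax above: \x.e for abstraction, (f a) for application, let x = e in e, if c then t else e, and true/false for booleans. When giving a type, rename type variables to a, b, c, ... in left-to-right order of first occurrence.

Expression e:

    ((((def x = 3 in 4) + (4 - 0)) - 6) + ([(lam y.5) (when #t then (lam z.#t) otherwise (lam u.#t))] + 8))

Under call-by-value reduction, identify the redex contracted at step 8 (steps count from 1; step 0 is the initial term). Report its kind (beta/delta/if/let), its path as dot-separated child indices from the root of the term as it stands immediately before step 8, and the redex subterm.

Answer: delta at root : (2 + 13)

Derivation:
step 0: ((((let x = 3 in 4) + (4 - 0)) - 6) + (((\y.5) (if true then (\z.true) else (\u.true))) + 8))
step 1: [let@0.0.0] (((4 + (4 - 0)) - 6) + (((\y.5) (if true then (\z.true) else (\u.true))) + 8))
step 2: [delta@0.0.1] (((4 + 4) - 6) + (((\y.5) (if true then (\z.true) else (\u.true))) + 8))
step 3: [delta@0.0] ((8 - 6) + (((\y.5) (if true then (\z.true) else (\u.true))) + 8))
step 4: [delta@0] (2 + (((\y.5) (if true then (\z.true) else (\u.true))) + 8))
step 5: [if@1.0.1] (2 + (((\y.5) (\z.true)) + 8))
step 6: [beta@1.0] (2 + (5 + 8))
step 7: [delta@1] (2 + 13)
step 8: [delta@root] 15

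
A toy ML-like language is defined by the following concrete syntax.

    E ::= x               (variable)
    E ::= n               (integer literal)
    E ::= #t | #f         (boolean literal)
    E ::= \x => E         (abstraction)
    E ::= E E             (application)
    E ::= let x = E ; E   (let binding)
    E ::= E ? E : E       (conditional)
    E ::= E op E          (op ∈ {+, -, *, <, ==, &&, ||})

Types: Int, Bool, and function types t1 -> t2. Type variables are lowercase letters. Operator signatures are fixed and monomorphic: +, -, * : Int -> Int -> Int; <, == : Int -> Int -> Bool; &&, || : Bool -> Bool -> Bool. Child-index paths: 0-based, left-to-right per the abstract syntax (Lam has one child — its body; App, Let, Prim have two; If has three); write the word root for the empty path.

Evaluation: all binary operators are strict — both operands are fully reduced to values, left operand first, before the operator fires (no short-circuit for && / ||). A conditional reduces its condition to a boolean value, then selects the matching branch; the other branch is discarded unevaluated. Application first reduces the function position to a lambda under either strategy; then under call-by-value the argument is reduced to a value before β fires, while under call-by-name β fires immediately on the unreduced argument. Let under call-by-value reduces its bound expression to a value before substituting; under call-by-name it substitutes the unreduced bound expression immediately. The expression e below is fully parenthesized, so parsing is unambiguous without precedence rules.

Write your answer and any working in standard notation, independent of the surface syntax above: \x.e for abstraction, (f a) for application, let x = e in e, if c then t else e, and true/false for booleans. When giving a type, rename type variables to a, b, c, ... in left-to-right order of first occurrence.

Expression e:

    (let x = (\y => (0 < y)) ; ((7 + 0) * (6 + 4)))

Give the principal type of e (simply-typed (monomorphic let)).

Answer: Int

Working:
  unify Int ~ Int
y : a
  unify a ~ Int
\y._ : Int -> Bool
let x : Int -> Bool
  unify Int ~ Int
  unify Int ~ Int
  unify Int ~ Int
  unify Int ~ Int
  unify Int ~ Int
  unify Int ~ Int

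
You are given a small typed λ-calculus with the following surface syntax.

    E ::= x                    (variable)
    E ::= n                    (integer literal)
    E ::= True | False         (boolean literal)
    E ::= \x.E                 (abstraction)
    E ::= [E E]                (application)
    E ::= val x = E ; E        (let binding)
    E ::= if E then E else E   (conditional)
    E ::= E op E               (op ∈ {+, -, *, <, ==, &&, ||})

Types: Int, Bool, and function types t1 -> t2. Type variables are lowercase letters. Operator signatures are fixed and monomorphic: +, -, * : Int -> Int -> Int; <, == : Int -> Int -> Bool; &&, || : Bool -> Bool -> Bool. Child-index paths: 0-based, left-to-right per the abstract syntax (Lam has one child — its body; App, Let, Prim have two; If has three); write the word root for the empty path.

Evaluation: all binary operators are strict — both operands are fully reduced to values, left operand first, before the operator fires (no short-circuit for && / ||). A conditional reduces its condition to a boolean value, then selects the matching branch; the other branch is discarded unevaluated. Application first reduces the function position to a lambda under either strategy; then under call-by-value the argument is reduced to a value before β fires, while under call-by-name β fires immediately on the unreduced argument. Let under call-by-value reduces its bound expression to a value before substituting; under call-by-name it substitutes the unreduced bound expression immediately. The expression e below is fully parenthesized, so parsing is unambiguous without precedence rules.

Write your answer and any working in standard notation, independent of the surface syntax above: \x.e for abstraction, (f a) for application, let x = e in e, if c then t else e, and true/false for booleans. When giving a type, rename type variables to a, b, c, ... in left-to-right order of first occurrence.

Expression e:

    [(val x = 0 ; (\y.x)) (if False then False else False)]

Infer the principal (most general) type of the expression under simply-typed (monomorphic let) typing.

Derivation:
let x : Int
x : Int
\y._ : a -> Int
  unify Bool ~ Bool
  unify Bool ~ Bool
  unify a -> Int ~ Bool -> b
  unify a ~ Bool
  unify Int ~ b
_ _ : Int

Answer: Int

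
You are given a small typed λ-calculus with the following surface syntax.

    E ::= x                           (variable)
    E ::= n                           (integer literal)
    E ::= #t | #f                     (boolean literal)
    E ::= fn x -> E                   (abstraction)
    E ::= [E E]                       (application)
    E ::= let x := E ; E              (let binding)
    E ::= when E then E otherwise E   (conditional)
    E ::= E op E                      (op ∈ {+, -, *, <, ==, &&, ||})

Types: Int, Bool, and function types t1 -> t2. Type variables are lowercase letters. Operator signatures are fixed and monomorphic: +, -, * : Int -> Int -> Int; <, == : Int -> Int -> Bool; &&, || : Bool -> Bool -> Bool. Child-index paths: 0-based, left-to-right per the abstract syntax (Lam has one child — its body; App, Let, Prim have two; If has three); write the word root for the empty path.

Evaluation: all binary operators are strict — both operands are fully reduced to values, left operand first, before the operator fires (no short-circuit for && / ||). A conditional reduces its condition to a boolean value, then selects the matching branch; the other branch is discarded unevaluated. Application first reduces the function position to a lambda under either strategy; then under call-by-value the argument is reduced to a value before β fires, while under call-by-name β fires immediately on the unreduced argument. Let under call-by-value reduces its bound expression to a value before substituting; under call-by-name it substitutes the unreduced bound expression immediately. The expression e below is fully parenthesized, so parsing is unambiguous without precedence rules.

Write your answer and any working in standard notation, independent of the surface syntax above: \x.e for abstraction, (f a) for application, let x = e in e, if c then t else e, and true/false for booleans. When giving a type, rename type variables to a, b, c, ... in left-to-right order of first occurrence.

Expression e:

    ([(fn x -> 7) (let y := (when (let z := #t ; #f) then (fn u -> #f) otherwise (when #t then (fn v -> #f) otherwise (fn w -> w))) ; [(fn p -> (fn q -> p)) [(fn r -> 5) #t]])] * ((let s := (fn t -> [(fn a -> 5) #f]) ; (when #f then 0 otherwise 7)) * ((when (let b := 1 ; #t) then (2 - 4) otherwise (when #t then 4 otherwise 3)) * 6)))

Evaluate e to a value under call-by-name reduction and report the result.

Answer: -588

Trace:
step 0: (((\x.7) (let y = (if (let z = true in false) then (\u.false) else (if true then (\v.false) else (\w.w))) in ((\p.(\q.p)) ((\r.5) true)))) * ((let s = (\t.((\a.5) false)) in (if false then 0 else 7)) * ((if (let b = 1 in true) then (2 - 4) else (if true then 4 else 3)) * 6)))
step 1: [beta@0] (7 * ((let s = (\t.((\a.5) false)) in (if false then 0 else 7)) * ((if (let b = 1 in true) then (2 - 4) else (if true then 4 else 3)) * 6)))
step 2: [let@1.0] (7 * ((if false then 0 else 7) * ((if (let b = 1 in true) then (2 - 4) else (if true then 4 else 3)) * 6)))
step 3: [if@1.0] (7 * (7 * ((if (let b = 1 in true) then (2 - 4) else (if true then 4 else 3)) * 6)))
step 4: [let@1.1.0.0] (7 * (7 * ((if true then (2 - 4) else (if true then 4 else 3)) * 6)))
step 5: [if@1.1.0] (7 * (7 * ((2 - 4) * 6)))
step 6: [delta@1.1.0] (7 * (7 * (-2 * 6)))
step 7: [delta@1.1] (7 * (7 * -12))
step 8: [delta@1] (7 * -84)
step 9: [delta@root] -588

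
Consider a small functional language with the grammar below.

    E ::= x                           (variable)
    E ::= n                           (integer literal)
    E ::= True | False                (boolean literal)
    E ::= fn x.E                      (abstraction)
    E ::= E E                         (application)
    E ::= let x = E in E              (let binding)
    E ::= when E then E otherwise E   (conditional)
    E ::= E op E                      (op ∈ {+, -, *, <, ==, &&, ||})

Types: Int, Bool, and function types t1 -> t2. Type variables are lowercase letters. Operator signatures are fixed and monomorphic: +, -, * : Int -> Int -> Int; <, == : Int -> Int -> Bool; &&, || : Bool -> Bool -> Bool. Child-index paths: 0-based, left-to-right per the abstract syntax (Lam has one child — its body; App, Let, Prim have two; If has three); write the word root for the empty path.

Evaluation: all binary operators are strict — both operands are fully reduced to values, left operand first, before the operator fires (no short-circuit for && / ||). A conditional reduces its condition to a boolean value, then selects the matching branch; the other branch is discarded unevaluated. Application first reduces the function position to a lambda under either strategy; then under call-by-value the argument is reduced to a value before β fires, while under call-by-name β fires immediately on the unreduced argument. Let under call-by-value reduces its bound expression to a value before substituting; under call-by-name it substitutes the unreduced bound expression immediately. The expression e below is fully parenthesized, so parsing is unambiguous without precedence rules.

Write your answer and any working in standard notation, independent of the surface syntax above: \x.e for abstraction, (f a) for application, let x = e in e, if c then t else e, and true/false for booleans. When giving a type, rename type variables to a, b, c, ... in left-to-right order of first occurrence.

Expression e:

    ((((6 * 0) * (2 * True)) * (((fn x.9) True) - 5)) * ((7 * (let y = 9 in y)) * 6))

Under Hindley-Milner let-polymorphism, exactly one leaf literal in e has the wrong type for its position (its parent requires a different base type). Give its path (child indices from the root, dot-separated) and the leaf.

Trace:
  unify Int ~ Int
  unify Int ~ Int
  unify Int ~ Int
  unify Int ~ Int
  unify Bool ~ Int
  FAIL: mismatch Bool ~ Int

Answer: 0.0.1.1 : true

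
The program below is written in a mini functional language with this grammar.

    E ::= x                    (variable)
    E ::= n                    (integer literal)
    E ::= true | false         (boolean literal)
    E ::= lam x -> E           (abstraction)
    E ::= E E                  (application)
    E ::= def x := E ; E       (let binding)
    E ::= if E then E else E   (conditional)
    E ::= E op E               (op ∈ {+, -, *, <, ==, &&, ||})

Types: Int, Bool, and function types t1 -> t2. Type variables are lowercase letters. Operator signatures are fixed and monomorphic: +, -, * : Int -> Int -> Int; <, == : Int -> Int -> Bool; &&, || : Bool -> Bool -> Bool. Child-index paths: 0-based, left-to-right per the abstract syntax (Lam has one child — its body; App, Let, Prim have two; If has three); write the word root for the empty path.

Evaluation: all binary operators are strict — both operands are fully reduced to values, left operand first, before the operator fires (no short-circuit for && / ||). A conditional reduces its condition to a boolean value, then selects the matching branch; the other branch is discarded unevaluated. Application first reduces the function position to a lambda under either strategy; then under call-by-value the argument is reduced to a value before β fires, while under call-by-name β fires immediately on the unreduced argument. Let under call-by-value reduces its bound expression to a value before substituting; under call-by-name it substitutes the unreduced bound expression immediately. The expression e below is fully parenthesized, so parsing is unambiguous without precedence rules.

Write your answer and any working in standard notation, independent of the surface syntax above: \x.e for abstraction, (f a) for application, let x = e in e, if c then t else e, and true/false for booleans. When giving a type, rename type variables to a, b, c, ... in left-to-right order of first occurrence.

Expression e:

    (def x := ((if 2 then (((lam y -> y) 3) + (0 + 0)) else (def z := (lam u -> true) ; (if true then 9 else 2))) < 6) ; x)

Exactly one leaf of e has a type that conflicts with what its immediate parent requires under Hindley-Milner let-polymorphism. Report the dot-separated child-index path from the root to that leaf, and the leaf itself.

Answer: 0.0.0 : 2

Derivation:
  unify Int ~ Bool
  FAIL: mismatch Int ~ Bool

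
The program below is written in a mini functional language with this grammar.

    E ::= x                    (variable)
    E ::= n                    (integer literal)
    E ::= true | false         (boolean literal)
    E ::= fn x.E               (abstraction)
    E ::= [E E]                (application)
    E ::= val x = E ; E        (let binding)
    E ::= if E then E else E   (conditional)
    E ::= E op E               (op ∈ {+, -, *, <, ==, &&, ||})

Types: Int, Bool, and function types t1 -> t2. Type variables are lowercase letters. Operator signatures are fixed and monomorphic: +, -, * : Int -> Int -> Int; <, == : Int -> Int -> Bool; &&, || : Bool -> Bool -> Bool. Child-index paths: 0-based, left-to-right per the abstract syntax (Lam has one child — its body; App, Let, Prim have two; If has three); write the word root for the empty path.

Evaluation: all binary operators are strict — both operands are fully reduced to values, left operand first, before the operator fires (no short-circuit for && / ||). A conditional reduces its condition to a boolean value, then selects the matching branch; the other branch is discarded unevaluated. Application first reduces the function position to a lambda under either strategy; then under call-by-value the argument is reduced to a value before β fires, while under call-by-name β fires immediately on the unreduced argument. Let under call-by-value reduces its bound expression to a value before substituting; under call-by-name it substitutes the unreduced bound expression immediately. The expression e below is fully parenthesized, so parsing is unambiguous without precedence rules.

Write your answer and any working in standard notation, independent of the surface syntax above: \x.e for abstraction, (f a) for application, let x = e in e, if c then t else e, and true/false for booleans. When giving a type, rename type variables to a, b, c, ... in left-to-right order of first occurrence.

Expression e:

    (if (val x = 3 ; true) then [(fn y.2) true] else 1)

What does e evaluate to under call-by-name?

Working:
step 0: (if (let x = 3 in true) then ((\y.2) true) else 1)
step 1: [let@0] (if true then ((\y.2) true) else 1)
step 2: [if@root] ((\y.2) true)
step 3: [beta@root] 2

Answer: 2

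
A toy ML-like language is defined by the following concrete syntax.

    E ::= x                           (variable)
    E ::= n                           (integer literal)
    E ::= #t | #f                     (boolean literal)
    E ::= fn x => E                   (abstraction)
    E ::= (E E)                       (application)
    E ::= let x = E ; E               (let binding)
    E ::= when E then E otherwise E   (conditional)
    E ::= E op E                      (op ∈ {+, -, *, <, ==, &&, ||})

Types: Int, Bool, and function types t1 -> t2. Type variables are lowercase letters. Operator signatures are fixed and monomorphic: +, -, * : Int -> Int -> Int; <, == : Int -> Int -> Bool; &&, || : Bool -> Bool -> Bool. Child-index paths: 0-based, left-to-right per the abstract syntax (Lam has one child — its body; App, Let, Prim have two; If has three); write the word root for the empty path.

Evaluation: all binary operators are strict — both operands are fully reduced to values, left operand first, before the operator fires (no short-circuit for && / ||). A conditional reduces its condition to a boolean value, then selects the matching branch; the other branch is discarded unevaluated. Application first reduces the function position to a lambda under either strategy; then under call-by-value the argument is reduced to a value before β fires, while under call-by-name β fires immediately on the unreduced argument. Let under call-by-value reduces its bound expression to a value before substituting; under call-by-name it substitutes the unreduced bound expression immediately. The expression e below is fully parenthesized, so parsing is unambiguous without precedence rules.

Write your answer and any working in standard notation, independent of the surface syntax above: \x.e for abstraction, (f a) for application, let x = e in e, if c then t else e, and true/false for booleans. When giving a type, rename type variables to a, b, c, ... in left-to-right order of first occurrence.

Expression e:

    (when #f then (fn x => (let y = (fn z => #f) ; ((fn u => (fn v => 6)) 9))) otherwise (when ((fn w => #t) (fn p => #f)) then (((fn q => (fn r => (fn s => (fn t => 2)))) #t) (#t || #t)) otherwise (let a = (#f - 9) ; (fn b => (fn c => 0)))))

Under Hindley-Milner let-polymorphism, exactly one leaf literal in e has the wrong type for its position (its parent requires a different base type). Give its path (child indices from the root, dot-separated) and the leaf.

Derivation:
  unify Bool ~ Bool
\z._ : b -> Bool
let y : forall. b -> Bool
\v._ : d -> Int
\u._ : c -> d -> Int
  unify c -> d -> Int ~ Int -> e
  unify c ~ Int
  unify d -> Int ~ e
_ _ : d -> Int
\x._ : a -> d -> Int
\w._ : f -> Bool
\p._ : g -> Bool
  unify f -> Bool ~ (g -> Bool) -> h
  unify f ~ g -> Bool
  unify Bool ~ h
_ _ : Bool
  unify Bool ~ Bool
\t._ : l -> Int
\s._ : k -> l -> Int
\r._ : j -> k -> l -> Int
\q._ : i -> j -> k -> l -> Int
  unify i -> j -> k -> l -> Int ~ Bool -> m
  unify i ~ Bool
  unify j -> k -> l -> Int ~ m
_ _ : j -> k -> l -> Int
  unify Bool ~ Bool
  unify Bool ~ Bool
  unify j -> k -> l -> Int ~ Bool -> n
  unify j ~ Bool
  unify k -> l -> Int ~ n
_ _ : k -> l -> Int
  unify Bool ~ Int
  FAIL: mismatch Bool ~ Int

Answer: 2.2.0.0 : false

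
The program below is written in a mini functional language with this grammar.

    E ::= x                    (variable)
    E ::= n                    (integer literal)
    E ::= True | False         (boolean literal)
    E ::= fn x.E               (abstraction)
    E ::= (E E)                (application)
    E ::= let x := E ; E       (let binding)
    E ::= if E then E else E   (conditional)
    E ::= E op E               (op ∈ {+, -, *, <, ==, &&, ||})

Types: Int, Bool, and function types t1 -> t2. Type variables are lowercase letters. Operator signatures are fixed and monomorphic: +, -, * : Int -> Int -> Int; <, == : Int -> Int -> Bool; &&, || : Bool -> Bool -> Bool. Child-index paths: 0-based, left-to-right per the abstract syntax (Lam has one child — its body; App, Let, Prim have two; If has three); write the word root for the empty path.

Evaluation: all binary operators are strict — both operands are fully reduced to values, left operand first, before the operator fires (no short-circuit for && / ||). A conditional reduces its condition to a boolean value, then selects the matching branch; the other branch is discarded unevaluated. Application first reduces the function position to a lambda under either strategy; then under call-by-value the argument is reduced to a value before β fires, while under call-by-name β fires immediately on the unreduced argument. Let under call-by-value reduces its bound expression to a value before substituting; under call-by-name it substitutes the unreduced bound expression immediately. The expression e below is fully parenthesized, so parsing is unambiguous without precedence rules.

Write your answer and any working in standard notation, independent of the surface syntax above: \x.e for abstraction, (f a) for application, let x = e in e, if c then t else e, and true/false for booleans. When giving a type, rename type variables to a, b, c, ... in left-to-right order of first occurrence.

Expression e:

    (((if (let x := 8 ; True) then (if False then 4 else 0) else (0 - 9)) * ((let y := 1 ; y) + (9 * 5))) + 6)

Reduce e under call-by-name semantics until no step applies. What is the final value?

Derivation:
step 0: (((if (let x = 8 in true) then (if false then 4 else 0) else (0 - 9)) * ((let y = 1 in y) + (9 * 5))) + 6)
step 1: [let@0.0.0] (((if true then (if false then 4 else 0) else (0 - 9)) * ((let y = 1 in y) + (9 * 5))) + 6)
step 2: [if@0.0] (((if false then 4 else 0) * ((let y = 1 in y) + (9 * 5))) + 6)
step 3: [if@0.0] ((0 * ((let y = 1 in y) + (9 * 5))) + 6)
step 4: [let@0.1.0] ((0 * (1 + (9 * 5))) + 6)
step 5: [delta@0.1.1] ((0 * (1 + 45)) + 6)
step 6: [delta@0.1] ((0 * 46) + 6)
step 7: [delta@0] (0 + 6)
step 8: [delta@root] 6

Answer: 6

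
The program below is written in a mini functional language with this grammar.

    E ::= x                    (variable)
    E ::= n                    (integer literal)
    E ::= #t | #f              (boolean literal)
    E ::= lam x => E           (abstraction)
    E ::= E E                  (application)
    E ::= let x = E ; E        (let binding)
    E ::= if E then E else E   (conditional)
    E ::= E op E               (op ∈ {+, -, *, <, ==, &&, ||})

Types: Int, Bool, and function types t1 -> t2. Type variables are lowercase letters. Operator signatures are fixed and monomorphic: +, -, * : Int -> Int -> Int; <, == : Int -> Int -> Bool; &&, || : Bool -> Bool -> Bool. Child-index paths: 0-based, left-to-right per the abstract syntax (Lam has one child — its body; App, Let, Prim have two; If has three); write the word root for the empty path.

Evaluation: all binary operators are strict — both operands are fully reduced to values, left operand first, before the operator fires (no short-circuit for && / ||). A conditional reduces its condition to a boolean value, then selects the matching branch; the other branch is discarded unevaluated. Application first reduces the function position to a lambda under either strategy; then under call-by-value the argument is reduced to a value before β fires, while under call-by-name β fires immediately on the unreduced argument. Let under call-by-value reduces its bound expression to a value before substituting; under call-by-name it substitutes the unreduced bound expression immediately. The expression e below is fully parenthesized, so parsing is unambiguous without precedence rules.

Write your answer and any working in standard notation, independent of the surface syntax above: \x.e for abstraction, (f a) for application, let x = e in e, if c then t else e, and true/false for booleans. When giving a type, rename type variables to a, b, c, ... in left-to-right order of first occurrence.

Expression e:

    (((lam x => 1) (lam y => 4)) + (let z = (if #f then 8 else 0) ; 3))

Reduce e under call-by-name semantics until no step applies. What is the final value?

Answer: 4

Trace:
step 0: (((\x.1) (\y.4)) + (let z = (if false then 8 else 0) in 3))
step 1: [beta@0] (1 + (let z = (if false then 8 else 0) in 3))
step 2: [let@1] (1 + 3)
step 3: [delta@root] 4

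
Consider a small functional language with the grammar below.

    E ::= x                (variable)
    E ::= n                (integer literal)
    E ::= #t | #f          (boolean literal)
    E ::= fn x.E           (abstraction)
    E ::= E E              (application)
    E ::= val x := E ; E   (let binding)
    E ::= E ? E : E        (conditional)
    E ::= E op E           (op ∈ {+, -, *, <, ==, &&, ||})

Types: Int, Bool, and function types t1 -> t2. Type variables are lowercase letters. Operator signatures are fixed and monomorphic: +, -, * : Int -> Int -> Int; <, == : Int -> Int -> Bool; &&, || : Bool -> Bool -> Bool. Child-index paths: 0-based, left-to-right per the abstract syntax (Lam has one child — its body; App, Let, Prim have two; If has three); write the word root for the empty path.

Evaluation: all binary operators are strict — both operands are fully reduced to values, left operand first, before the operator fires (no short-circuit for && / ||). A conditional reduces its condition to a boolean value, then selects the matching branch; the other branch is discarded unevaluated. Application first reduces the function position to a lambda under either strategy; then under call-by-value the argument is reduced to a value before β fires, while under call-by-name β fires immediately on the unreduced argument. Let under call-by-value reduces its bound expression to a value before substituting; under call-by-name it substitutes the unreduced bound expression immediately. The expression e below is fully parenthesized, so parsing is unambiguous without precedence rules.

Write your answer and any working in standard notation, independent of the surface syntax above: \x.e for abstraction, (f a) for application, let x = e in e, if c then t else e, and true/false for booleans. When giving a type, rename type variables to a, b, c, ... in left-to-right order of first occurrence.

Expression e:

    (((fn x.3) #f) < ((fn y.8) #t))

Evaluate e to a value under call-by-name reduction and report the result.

Answer: true

Working:
step 0: (((\x.3) false) < ((\y.8) true))
step 1: [beta@0] (3 < ((\y.8) true))
step 2: [beta@1] (3 < 8)
step 3: [delta@root] true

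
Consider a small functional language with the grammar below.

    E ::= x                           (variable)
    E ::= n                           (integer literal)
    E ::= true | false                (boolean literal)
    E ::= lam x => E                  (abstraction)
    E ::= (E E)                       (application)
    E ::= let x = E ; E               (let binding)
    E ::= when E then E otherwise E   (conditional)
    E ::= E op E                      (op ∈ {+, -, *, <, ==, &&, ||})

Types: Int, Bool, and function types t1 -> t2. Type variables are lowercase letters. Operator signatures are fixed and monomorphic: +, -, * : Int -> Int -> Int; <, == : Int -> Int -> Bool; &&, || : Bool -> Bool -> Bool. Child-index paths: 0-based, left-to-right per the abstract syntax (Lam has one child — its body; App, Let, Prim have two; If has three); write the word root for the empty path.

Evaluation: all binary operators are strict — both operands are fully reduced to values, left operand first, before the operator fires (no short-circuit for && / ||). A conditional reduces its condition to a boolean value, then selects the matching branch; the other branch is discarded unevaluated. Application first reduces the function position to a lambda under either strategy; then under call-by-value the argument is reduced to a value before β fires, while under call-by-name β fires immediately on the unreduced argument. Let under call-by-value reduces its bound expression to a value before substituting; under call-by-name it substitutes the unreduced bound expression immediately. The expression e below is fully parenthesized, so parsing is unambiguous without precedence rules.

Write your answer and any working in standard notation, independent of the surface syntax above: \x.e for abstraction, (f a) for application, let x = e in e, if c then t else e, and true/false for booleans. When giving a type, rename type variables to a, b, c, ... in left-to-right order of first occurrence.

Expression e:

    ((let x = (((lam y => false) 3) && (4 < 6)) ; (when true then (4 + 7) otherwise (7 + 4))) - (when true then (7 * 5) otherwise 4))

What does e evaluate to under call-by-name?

Answer: -24

Trace:
step 0: ((let x = (((\y.false) 3) && (4 < 6)) in (if true then (4 + 7) else (7 + 4))) - (if true then (7 * 5) else 4))
step 1: [let@0] ((if true then (4 + 7) else (7 + 4)) - (if true then (7 * 5) else 4))
step 2: [if@0] ((4 + 7) - (if true then (7 * 5) else 4))
step 3: [delta@0] (11 - (if true then (7 * 5) else 4))
step 4: [if@1] (11 - (7 * 5))
step 5: [delta@1] (11 - 35)
step 6: [delta@root] -24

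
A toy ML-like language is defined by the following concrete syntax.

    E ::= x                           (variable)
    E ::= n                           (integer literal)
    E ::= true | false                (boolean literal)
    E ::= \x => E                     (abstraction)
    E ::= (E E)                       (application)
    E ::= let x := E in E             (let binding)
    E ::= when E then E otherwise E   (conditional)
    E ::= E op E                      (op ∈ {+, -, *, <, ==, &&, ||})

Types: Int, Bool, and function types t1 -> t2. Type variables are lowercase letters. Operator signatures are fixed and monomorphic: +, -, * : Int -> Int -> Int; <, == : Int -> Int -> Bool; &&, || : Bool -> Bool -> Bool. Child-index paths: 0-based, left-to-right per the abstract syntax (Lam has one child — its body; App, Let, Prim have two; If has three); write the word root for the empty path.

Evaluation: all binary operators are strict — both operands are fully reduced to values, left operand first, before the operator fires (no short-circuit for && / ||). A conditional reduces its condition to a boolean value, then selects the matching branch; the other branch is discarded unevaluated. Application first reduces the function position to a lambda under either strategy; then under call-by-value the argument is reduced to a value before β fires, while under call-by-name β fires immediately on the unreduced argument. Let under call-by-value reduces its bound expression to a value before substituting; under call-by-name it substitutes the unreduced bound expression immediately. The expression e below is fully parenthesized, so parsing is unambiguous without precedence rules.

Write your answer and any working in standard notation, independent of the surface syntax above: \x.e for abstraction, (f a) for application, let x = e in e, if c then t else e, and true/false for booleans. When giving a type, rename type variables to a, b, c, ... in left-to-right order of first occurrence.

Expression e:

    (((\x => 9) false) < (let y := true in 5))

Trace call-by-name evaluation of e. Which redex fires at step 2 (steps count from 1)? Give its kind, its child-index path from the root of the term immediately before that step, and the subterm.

Derivation:
step 0: (((\x.9) false) < (let y = true in 5))
step 1: [beta@0] (9 < (let y = true in 5))
step 2: [let@1] (9 < 5)

Answer: let at 1 : (let y = true in 5)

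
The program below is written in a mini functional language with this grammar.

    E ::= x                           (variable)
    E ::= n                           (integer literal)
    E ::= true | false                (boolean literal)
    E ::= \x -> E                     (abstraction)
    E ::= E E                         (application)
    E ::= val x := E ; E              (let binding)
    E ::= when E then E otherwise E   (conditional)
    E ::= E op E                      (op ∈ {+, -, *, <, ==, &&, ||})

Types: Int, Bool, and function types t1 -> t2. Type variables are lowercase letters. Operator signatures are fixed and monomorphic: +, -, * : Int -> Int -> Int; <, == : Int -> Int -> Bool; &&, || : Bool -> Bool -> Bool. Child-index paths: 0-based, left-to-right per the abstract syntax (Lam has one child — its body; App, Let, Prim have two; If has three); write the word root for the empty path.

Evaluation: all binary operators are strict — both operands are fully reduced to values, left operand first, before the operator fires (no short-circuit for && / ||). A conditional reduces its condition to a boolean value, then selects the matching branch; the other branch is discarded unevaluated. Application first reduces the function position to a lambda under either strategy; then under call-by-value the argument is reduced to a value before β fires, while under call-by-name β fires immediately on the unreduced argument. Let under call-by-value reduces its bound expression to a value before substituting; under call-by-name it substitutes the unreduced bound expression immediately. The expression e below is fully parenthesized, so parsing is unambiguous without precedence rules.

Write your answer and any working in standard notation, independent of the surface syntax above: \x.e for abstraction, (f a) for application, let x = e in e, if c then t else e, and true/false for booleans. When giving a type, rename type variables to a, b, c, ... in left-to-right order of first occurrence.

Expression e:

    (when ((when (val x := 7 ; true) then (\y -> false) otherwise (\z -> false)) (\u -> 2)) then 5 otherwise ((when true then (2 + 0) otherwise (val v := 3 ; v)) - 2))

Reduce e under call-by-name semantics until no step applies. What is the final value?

Answer: 0

Trace:
step 0: (if ((if (let x = 7 in true) then (\y.false) else (\z.false)) (\u.2)) then 5 else ((if true then (2 + 0) else (let v = 3 in v)) - 2))
step 1: [let@0.0.0] (if ((if true then (\y.false) else (\z.false)) (\u.2)) then 5 else ((if true then (2 + 0) else (let v = 3 in v)) - 2))
step 2: [if@0.0] (if ((\y.false) (\u.2)) then 5 else ((if true then (2 + 0) else (let v = 3 in v)) - 2))
step 3: [beta@0] (if false then 5 else ((if true then (2 + 0) else (let v = 3 in v)) - 2))
step 4: [if@root] ((if true then (2 + 0) else (let v = 3 in v)) - 2)
step 5: [if@0] ((2 + 0) - 2)
step 6: [delta@0] (2 - 2)
step 7: [delta@root] 0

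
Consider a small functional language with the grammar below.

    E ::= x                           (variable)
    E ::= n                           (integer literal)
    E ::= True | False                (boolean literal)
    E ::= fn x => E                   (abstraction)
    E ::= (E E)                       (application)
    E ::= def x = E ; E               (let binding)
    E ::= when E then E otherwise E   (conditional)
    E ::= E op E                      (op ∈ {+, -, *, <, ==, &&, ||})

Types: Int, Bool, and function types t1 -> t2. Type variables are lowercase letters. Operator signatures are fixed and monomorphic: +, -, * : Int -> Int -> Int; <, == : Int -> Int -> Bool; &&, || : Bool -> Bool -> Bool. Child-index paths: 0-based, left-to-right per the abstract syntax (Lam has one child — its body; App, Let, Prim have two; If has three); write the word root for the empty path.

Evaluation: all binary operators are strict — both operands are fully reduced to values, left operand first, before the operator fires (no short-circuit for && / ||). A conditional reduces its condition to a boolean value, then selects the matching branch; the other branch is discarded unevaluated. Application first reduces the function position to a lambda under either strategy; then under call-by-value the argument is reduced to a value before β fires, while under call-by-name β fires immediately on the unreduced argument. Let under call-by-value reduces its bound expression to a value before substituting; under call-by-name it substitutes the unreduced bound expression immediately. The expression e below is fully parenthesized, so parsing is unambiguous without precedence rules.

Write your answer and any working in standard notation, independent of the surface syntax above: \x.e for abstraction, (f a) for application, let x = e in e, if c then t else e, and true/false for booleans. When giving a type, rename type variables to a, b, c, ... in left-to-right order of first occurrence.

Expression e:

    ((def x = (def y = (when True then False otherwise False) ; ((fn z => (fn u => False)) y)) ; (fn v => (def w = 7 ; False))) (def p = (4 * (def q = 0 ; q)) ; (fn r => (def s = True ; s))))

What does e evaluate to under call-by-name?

Derivation:
step 0: ((let x = (let y = (if true then false else false) in ((\z.(\u.false)) y)) in (\v.(let w = 7 in false))) (let p = (4 * (let q = 0 in q)) in (\r.(let s = true in s))))
step 1: [let@0] ((\v.(let w = 7 in false)) (let p = (4 * (let q = 0 in q)) in (\r.(let s = true in s))))
step 2: [beta@root] (let w = 7 in false)
step 3: [let@root] false

Answer: false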